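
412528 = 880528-468000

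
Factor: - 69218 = - 2^1*53^1*653^1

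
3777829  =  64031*59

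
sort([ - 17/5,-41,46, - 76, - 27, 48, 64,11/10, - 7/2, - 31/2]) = [  -  76, - 41, - 27,  -  31/2, - 7/2, - 17/5 , 11/10,46,  48,64]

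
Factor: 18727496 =2^3* 2340937^1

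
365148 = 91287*4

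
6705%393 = 24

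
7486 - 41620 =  - 34134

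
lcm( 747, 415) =3735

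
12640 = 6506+6134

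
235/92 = 2  +  51/92 = 2.55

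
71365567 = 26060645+45304922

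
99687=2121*47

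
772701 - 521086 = 251615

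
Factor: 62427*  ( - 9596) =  - 2^2*3^1* 2399^1*20809^1 = -599049492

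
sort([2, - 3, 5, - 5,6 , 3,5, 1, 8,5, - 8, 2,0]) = [ - 8, - 5, - 3,0,  1,2,2,3,5,5, 5,6, 8 ]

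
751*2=1502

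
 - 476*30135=-14344260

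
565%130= 45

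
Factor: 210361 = 210361^1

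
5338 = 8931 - 3593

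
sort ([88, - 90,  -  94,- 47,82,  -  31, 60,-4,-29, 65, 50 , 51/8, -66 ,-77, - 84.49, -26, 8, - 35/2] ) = [ - 94, - 90, - 84.49 , - 77, - 66 ,- 47,- 31,- 29,-26,-35/2, - 4 , 51/8,8,50, 60,65, 82,88]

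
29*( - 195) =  - 5655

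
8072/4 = 2018 = 2018.00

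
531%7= 6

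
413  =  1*413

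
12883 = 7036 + 5847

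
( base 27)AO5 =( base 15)2548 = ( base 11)5a71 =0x1F07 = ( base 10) 7943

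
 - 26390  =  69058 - 95448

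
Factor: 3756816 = 2^4*3^2*7^1*3727^1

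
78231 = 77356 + 875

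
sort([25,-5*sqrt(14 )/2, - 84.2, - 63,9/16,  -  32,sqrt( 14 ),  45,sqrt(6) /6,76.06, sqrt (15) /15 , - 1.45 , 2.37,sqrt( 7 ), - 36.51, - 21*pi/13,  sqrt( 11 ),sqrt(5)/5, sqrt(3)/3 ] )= [-84.2, - 63, - 36.51, - 32,-5*sqrt(14)/2, - 21*pi/13,-1.45, sqrt ( 15)/15,sqrt(6)/6, sqrt (5)/5,9/16 , sqrt ( 3) /3  ,  2.37,sqrt( 7 ), sqrt(11 ),sqrt (14), 25,45, 76.06 ] 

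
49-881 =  - 832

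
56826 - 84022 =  - 27196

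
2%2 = 0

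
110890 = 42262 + 68628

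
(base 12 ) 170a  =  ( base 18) 88A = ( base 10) 2746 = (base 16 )aba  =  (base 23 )549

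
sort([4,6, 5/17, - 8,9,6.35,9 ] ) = [ - 8,5/17,4,  6,6.35,9 , 9 ]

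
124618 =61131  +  63487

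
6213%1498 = 221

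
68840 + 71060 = 139900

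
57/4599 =19/1533 = 0.01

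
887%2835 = 887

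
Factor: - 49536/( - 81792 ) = 43^1* 71^( - 1) =43/71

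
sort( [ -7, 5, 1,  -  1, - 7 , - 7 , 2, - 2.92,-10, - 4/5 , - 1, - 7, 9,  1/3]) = [ - 10 , -7, - 7, - 7, - 7, - 2.92, - 1, - 1 ,- 4/5, 1/3,  1, 2,5, 9]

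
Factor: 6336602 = 2^1*401^1*7901^1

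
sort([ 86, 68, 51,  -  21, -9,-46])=[ - 46,- 21, - 9,51, 68, 86]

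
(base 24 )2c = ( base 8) 74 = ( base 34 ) 1q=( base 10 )60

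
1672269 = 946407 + 725862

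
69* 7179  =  495351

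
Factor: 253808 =2^4* 29^1*547^1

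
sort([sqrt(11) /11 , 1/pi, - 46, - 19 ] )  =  [-46 , - 19 , sqrt(11 ) /11 , 1/pi ] 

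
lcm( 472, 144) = 8496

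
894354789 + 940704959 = 1835059748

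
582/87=6 + 20/29 = 6.69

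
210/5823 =70/1941 = 0.04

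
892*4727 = 4216484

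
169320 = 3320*51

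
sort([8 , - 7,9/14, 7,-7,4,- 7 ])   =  [-7, - 7, - 7,9/14,  4, 7, 8 ]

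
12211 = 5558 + 6653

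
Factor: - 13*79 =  - 13^1 * 79^1 =- 1027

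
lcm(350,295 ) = 20650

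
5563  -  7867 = -2304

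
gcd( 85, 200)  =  5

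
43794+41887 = 85681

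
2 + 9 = 11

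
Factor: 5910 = 2^1* 3^1*5^1*197^1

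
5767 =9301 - 3534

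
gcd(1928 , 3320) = 8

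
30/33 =10/11 =0.91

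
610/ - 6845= - 122/1369 = - 0.09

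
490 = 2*245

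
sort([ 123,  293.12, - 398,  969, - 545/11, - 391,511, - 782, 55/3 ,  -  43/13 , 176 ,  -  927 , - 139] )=[ - 927, - 782,  -  398 , - 391,-139, - 545/11,- 43/13,55/3, 123 , 176, 293.12, 511,969 ]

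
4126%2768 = 1358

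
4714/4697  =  1 + 17/4697=1.00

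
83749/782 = 83749/782 = 107.10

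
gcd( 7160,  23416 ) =8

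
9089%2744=857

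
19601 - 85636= -66035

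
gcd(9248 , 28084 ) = 68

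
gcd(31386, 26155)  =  5231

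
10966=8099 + 2867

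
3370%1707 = 1663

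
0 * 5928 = 0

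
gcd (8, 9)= 1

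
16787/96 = 16787/96  =  174.86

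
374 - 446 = -72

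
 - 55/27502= - 55/27502 =- 0.00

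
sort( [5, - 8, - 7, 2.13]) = [ -8, - 7,2.13,5]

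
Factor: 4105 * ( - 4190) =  - 2^1*5^2*419^1*821^1 = - 17199950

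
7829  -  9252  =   - 1423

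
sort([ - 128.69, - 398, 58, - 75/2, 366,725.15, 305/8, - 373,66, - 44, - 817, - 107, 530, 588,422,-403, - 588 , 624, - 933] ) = [ - 933, - 817, - 588, - 403, - 398, - 373, - 128.69, - 107, - 44, - 75/2,305/8,58,66, 366, 422,  530,588 , 624, 725.15] 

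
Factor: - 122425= -5^2*59^1*83^1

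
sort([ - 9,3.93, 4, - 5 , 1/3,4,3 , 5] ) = [ -9, - 5,1/3,3, 3.93,4,4,5 ] 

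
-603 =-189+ - 414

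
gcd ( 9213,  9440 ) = 1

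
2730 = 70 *39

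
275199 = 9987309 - 9712110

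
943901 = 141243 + 802658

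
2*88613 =177226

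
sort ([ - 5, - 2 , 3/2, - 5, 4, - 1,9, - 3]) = [-5, - 5, - 3, - 2,-1, 3/2 , 4,9] 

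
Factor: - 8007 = -3^1*17^1*157^1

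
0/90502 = 0 = 0.00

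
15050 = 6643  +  8407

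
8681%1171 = 484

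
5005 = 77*65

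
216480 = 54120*4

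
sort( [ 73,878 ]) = [73,878 ]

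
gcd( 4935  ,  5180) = 35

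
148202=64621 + 83581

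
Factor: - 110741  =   - 37^1*41^1*73^1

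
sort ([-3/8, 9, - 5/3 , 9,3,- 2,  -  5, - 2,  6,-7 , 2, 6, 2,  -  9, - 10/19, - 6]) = [  -  9,-7, - 6,-5, - 2, - 2 , - 5/3, - 10/19,-3/8, 2, 2, 3, 6, 6,9 , 9 ] 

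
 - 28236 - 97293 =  - 125529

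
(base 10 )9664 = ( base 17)1g78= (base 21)10j4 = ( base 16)25c0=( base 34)8c8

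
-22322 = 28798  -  51120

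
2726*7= 19082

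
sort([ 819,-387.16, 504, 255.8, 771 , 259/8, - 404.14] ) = [ - 404.14, - 387.16,259/8, 255.8,504,771,  819] 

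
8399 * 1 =8399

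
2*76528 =153056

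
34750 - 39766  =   - 5016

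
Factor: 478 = 2^1*239^1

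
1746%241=59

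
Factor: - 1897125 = -3^1*5^3 * 5059^1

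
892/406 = 2 + 40/203 = 2.20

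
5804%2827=150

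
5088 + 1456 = 6544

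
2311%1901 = 410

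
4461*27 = 120447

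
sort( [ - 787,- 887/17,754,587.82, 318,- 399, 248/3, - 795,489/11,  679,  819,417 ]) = [  -  795, - 787,-399,  -  887/17,489/11,  248/3, 318,417, 587.82, 679, 754,819]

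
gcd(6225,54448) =83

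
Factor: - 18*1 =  - 18= -2^1*3^2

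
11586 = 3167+8419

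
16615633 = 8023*2071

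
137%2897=137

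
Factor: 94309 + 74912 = 3^1*13^1*4339^1 = 169221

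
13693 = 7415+6278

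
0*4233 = 0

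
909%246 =171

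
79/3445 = 79/3445 = 0.02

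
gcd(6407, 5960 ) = 149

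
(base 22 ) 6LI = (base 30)3mo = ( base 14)133a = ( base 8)6470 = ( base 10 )3384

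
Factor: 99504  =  2^4 * 3^2 *691^1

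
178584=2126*84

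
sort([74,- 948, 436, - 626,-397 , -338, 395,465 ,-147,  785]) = [ - 948 ,-626,-397, - 338, - 147 , 74,395, 436, 465,  785]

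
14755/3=4918 + 1/3 = 4918.33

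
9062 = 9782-720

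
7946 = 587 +7359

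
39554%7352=2794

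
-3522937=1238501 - 4761438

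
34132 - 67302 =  - 33170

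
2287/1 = 2287 = 2287.00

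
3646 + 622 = 4268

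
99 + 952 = 1051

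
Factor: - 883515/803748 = -294505/267916 = - 2^( - 2 )*5^1 * 11^( - 1 ) * 6089^( - 1)*58901^1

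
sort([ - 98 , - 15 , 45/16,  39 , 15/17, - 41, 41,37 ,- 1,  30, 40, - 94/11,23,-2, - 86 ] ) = [ - 98, - 86, - 41, - 15, - 94/11, - 2, - 1,15/17, 45/16, 23, 30,37,  39,40, 41]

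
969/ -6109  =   - 1  +  5140/6109 = - 0.16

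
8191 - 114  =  8077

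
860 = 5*172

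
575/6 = 95 + 5/6 = 95.83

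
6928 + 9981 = 16909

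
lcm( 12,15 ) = 60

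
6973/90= 6973/90=77.48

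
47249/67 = 705 + 14/67 = 705.21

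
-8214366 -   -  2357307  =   - 5857059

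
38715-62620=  - 23905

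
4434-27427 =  - 22993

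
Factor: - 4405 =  - 5^1*881^1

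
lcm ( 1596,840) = 15960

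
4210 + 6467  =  10677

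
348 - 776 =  -428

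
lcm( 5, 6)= 30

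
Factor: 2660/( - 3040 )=  -  7/8=- 2^ ( - 3)*7^1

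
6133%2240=1653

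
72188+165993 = 238181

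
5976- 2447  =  3529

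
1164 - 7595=-6431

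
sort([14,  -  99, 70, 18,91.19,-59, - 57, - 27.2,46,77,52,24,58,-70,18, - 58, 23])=[-99, - 70, - 59, - 58, - 57, - 27.2, 14,18,  18,23, 24 , 46,52, 58 , 70, 77,91.19 ]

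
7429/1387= 5+26/73= 5.36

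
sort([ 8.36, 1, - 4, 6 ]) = [ - 4, 1, 6, 8.36]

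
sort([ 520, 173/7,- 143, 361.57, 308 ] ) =[-143, 173/7, 308,  361.57, 520]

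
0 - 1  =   - 1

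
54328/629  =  86 + 234/629 = 86.37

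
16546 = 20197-3651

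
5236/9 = 581 + 7/9  =  581.78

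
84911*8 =679288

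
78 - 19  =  59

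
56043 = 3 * 18681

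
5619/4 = 1404+3/4 = 1404.75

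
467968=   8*58496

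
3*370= 1110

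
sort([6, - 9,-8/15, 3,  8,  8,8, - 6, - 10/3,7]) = [  -  9, - 6, - 10/3, - 8/15,3,6,7,8,8,8] 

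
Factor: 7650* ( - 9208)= -2^4*3^2*5^2*17^1*1151^1 = -70441200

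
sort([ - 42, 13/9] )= [-42, 13/9]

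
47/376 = 1/8 = 0.12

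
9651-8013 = 1638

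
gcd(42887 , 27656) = 1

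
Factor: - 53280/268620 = -2^3*3^1*11^ ( - 2) = - 24/121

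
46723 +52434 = 99157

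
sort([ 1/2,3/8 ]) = [3/8, 1/2]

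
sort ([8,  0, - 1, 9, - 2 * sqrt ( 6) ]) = [ -2*sqrt(6), -1, 0, 8,9]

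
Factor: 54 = 2^1* 3^3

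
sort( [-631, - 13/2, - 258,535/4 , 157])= [ - 631, - 258, - 13/2,535/4, 157 ] 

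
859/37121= 859/37121 = 0.02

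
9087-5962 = 3125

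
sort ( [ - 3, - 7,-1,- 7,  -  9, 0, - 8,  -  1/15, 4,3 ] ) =[ - 9 , - 8, -7,-7, - 3, - 1, - 1/15,  0, 3,4]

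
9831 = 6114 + 3717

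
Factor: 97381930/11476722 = 48690965/5738361 = 3^(  -  1)* 5^1*19^( -1 )*149^1*65357^1*100673^(-1)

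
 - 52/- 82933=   52/82933 = 0.00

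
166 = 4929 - 4763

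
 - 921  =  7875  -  8796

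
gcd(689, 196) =1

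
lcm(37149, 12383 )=37149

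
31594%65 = 4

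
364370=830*439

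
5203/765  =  6 + 613/765 = 6.80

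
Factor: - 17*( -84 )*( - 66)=-2^3 * 3^2*7^1*11^1*17^1 = -  94248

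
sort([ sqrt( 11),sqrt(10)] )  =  [ sqrt (10 ), sqrt( 11 ) ]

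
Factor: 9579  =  3^1*31^1*103^1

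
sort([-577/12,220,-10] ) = [  -  577/12, - 10,220 ]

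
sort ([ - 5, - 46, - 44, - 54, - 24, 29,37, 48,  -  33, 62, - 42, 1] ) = [ - 54, - 46, - 44, - 42, - 33, - 24, - 5,1, 29, 37, 48, 62 ]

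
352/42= 8 +8/21=8.38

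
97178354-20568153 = 76610201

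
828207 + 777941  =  1606148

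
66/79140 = 11/13190 = 0.00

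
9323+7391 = 16714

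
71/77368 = 71/77368 = 0.00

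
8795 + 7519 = 16314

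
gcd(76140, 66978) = 18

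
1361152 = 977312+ 383840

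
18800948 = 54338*346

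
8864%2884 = 212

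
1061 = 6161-5100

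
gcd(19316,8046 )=2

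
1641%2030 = 1641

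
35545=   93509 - 57964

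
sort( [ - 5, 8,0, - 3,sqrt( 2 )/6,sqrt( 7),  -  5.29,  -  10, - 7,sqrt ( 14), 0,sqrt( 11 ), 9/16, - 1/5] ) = [ - 10, - 7,  -  5.29, - 5, - 3, - 1/5, 0 , 0, sqrt( 2 )/6,  9/16,sqrt( 7 ), sqrt(11 ), sqrt(14), 8]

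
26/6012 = 13/3006= 0.00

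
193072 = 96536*2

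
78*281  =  21918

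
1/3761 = 1/3761  =  0.00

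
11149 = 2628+8521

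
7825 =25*313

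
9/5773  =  9/5773 = 0.00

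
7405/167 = 7405/167= 44.34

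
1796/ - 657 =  - 3  +  175/657 = - 2.73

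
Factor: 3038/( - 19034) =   -  7^2 * 307^(- 1)  =  - 49/307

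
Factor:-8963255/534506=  - 1280465/76358  =  - 2^( - 1)*5^1*73^( - 1 )*523^(-1)*256093^1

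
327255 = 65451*5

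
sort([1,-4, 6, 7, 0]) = [ - 4,0,1,6,7] 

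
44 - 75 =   -  31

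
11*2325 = 25575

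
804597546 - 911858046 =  - 107260500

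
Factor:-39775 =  - 5^2*37^1*43^1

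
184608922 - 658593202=-473984280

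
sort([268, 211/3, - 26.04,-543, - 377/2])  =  [ - 543,-377/2 , -26.04,211/3 , 268]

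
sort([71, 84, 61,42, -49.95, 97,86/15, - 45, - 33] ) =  [  -  49.95,  -  45, - 33, 86/15,42 , 61, 71, 84, 97]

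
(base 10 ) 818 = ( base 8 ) 1462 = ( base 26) 15C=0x332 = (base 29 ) s6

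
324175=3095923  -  2771748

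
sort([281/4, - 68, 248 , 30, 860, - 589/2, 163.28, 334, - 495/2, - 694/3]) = [ - 589/2, - 495/2, - 694/3 , - 68,30,  281/4, 163.28,248, 334, 860 ] 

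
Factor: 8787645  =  3^2*5^1*195281^1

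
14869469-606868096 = -591998627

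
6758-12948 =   -  6190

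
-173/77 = - 3 + 58/77 = -2.25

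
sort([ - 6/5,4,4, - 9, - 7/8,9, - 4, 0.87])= [ - 9, - 4, - 6/5, - 7/8 , 0.87, 4,4,9 ] 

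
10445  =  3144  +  7301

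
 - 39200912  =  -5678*6904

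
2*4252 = 8504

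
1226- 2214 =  - 988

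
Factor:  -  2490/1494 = -5/3 = - 3^( - 1 ) *5^1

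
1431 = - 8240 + 9671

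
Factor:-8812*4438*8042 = - 2^4*7^1*317^1*2203^1*4021^1 = -314503769552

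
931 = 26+905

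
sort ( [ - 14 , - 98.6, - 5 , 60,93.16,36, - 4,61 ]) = [ - 98.6, - 14 , -5, - 4, 36,  60, 61, 93.16 ]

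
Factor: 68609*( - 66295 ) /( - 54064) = 4548433655/54064 = 2^( - 4 )*5^1*19^1*23^1*31^( - 1 )*109^( - 1 )*157^1*13259^1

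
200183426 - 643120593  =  -442937167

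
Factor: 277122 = 2^1*3^1*46187^1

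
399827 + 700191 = 1100018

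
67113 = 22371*3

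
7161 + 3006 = 10167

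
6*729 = 4374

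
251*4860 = 1219860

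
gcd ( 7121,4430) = 1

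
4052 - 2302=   1750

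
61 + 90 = 151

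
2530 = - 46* ( - 55 )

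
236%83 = 70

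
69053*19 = 1312007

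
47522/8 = 23761/4 =5940.25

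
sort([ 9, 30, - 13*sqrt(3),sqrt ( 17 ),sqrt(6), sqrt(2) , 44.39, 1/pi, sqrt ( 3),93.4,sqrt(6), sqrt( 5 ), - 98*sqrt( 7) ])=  [ - 98*sqrt(7 ), - 13*sqrt(3 ), 1/pi , sqrt( 2 ),  sqrt( 3),sqrt(5 ),  sqrt(6 ),  sqrt( 6),sqrt(17),9, 30 , 44.39, 93.4 ]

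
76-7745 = -7669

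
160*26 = 4160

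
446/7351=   446/7351  =  0.06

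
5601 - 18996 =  - 13395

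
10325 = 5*2065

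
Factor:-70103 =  - 11^1*6373^1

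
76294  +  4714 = 81008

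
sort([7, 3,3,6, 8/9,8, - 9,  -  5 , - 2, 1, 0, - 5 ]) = [ - 9, - 5, - 5, - 2,0, 8/9,1,3,3,6, 7, 8]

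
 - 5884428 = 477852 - 6362280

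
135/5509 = 135/5509 = 0.02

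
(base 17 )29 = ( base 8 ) 53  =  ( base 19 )25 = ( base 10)43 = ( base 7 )61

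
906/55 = 906/55 = 16.47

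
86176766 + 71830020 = 158006786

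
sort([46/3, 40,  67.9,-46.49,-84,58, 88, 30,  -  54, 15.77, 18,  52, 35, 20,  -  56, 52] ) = [ - 84, - 56 ,  -  54, - 46.49, 46/3, 15.77, 18,20,30, 35,  40, 52, 52,58, 67.9,88]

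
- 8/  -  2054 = 4/1027 = 0.00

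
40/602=20/301= 0.07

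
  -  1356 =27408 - 28764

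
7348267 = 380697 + 6967570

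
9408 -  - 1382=10790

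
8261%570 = 281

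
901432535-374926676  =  526505859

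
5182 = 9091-3909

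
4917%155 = 112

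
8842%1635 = 667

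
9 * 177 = 1593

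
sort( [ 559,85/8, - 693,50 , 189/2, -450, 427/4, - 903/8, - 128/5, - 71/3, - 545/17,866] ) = [ - 693,- 450, - 903/8,- 545/17,-128/5, - 71/3,85/8,50,189/2, 427/4,559,866] 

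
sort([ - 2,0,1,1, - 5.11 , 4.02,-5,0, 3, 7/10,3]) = [ -5.11, - 5,  -  2 , 0,  0, 7/10,1,1,3 , 3,4.02]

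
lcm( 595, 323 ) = 11305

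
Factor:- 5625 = - 3^2*5^4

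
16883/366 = 16883/366 = 46.13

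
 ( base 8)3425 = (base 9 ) 2434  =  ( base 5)24223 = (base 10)1813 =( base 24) 33D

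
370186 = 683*542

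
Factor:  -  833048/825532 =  - 208262/206383 = -2^1*101^1*1031^1 * 206383^(-1)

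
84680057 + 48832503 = 133512560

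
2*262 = 524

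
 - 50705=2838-53543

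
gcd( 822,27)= 3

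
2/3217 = 2/3217 = 0.00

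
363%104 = 51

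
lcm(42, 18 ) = 126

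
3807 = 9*423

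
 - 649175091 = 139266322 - 788441413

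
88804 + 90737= 179541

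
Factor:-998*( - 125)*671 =2^1*5^3 * 11^1*61^1*499^1 = 83707250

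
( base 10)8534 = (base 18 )1862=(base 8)20526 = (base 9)12632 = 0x2156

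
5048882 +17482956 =22531838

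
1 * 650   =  650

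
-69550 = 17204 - 86754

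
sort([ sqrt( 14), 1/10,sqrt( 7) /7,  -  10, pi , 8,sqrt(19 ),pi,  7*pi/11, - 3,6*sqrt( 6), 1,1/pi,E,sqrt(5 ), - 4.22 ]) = [  -  10, - 4.22,- 3, 1/10, 1/pi,sqrt( 7)/7,  1, 7 * pi/11,sqrt(5 ),  E, pi,pi,  sqrt( 14),sqrt( 19 ) , 8,6*sqrt( 6)] 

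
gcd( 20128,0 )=20128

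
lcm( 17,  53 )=901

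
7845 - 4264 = 3581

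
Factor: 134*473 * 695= 2^1*5^1 * 11^1*43^1*67^1*139^1 = 44050490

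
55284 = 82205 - 26921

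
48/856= 6/107 = 0.06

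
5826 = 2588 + 3238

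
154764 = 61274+93490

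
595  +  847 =1442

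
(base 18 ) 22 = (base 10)38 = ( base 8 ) 46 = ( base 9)42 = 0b100110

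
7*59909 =419363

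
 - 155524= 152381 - 307905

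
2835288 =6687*424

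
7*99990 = 699930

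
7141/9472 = 193/256 = 0.75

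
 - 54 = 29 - 83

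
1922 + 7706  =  9628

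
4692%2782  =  1910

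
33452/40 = 8363/10= 836.30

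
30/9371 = 30/9371= 0.00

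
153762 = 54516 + 99246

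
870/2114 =435/1057 = 0.41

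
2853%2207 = 646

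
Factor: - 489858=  - 2^1 * 3^1 * 19^1*4297^1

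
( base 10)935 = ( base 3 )1021122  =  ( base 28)15b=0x3a7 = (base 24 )1EN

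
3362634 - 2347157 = 1015477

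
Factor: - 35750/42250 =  - 11^1*13^( - 1 ) = - 11/13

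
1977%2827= 1977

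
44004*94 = 4136376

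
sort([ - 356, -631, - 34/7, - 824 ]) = [ - 824, - 631, - 356,- 34/7] 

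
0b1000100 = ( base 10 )68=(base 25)2i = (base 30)28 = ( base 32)24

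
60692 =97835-37143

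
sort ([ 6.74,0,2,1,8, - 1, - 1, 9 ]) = [  -  1, - 1,0,1,2,6.74,8,9] 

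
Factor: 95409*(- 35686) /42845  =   - 3404765574/42845=- 2^1*3^2*5^( - 1)*7^1*11^( - 1) * 19^(  -  1)*41^ (- 1 )*2549^1*10601^1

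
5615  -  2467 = 3148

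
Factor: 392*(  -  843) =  - 2^3*3^1 * 7^2*281^1 = -  330456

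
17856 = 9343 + 8513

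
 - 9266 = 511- 9777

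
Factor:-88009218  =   - 2^1*3^2*11^1*43^1*10337^1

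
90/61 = 90/61 = 1.48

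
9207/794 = 9207/794 = 11.60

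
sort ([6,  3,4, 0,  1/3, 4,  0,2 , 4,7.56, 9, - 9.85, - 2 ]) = [ - 9.85, - 2 , 0, 0, 1/3,2,3,4,4,4,6,7.56,9 ] 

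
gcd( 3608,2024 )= 88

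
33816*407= 13763112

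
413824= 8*51728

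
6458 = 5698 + 760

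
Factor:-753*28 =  -2^2*3^1 * 7^1*251^1 = - 21084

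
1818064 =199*9136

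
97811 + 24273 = 122084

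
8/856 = 1/107 = 0.01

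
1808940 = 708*2555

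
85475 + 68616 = 154091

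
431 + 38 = 469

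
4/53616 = 1/13404=0.00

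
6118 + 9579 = 15697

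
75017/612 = 75017/612 = 122.58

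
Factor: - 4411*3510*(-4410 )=2^2*3^5*5^2*7^2*11^1*13^1*401^1 = 68278310100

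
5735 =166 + 5569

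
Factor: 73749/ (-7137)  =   - 31/3 = -3^( - 1)*31^1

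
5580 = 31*180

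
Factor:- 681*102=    - 69462 = - 2^1* 3^2 * 17^1*227^1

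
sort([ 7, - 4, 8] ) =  [ - 4, 7,8]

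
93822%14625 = 6072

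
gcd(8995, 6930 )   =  35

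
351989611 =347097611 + 4892000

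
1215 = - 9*( - 135 ) 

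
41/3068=41/3068 = 0.01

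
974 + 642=1616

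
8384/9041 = 8384/9041 = 0.93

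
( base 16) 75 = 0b1110101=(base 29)41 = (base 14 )85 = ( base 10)117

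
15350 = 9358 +5992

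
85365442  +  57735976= 143101418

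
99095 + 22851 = 121946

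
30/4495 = 6/899 = 0.01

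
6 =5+1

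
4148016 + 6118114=10266130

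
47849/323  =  47849/323 = 148.14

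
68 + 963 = 1031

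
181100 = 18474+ 162626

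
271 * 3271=886441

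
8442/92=91+ 35/46= 91.76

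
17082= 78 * 219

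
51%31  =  20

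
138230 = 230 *601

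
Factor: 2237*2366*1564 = 8277848488=2^3  *  7^1*13^2*17^1*23^1*2237^1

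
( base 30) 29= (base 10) 69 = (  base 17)41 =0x45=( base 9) 76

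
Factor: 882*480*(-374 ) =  - 158336640 = - 2^7  *  3^3*5^1 * 7^2*11^1*17^1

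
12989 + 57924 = 70913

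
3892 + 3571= 7463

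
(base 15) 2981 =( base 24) fag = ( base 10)8896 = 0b10001011000000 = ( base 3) 110012111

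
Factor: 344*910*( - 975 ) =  - 2^4*3^1*5^3* 7^1*13^2*43^1 = - 305214000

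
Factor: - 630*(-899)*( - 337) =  - 2^1*3^2*5^1 * 7^1 * 29^1*31^1*337^1 =-190866690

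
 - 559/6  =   -94 + 5/6 =- 93.17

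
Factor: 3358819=31^1 * 97^1*1117^1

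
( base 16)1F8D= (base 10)8077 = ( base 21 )I6D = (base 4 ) 1332031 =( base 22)GF3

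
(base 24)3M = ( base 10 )94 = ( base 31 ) 31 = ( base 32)2u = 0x5e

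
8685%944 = 189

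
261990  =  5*52398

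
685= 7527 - 6842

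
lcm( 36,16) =144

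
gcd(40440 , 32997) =3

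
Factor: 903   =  3^1*7^1*43^1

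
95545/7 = 95545/7 = 13649.29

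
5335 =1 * 5335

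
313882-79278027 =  - 78964145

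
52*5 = 260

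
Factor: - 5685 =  - 3^1 * 5^1*379^1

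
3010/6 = 1505/3 = 501.67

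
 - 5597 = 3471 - 9068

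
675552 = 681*992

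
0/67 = 0 = 0.00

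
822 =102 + 720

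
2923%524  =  303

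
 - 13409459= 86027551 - 99437010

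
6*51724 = 310344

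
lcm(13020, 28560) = 885360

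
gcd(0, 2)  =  2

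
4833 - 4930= - 97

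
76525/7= 10932+1/7 = 10932.14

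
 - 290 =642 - 932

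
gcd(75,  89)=1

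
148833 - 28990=119843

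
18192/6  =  3032 = 3032.00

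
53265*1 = 53265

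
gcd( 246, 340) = 2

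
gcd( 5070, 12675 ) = 2535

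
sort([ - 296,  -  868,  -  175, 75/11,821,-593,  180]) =[-868 , - 593,-296, - 175, 75/11,180,821 ] 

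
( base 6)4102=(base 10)902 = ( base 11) 750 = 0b1110000110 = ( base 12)632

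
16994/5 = 16994/5 = 3398.80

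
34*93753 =3187602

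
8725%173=75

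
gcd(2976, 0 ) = 2976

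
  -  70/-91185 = 14/18237 = 0.00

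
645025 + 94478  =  739503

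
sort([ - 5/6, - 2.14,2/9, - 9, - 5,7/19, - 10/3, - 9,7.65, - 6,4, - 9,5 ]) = [ -9,-9, - 9, - 6 , - 5, - 10/3, - 2.14,  -  5/6,2/9, 7/19 , 4, 5,7.65]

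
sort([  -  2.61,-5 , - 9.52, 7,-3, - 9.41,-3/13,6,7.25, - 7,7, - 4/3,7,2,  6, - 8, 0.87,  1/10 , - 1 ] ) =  [-9.52, - 9.41, - 8, - 7, - 5, - 3, - 2.61, - 4/3, - 1, - 3/13,  1/10,0.87,2, 6, 6, 7,7,7,7.25 ]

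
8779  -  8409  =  370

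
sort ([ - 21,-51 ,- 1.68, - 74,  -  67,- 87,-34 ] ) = [ - 87 , - 74, - 67, - 51,-34, - 21, - 1.68 ]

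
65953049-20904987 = 45048062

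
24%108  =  24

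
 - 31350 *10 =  - 313500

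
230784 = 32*7212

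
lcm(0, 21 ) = 0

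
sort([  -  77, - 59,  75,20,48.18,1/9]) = [ - 77,-59,1/9,20, 48.18,75 ] 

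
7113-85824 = - 78711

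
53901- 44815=9086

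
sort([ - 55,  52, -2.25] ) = [  -  55, - 2.25, 52 ] 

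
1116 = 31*36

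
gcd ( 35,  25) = 5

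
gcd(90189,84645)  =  99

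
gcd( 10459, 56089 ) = 1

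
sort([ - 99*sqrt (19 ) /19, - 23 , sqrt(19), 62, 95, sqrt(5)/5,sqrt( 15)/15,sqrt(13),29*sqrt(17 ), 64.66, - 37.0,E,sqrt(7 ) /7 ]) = [ - 37.0 ,-23, - 99*sqrt( 19)/19,sqrt( 15 )/15 , sqrt(7)/7,sqrt( 5 )/5, E,sqrt( 13),sqrt(19),62,64.66 , 95,29*sqrt( 17)] 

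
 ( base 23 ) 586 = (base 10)2835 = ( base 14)1067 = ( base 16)B13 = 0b101100010011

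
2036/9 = 226+2/9 = 226.22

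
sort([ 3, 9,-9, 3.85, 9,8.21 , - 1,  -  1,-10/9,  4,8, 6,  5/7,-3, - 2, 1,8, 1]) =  [-9, - 3,-2,-10/9 ,-1, - 1,5/7, 1,1,3,3.85,4, 6, 8, 8, 8.21,9, 9]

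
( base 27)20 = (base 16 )36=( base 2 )110110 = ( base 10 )54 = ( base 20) 2e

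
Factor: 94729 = 43^1*2203^1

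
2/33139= 2/33139=0.00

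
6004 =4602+1402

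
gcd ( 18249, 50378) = 1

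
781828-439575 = 342253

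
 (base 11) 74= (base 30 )2L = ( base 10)81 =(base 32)2h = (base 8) 121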